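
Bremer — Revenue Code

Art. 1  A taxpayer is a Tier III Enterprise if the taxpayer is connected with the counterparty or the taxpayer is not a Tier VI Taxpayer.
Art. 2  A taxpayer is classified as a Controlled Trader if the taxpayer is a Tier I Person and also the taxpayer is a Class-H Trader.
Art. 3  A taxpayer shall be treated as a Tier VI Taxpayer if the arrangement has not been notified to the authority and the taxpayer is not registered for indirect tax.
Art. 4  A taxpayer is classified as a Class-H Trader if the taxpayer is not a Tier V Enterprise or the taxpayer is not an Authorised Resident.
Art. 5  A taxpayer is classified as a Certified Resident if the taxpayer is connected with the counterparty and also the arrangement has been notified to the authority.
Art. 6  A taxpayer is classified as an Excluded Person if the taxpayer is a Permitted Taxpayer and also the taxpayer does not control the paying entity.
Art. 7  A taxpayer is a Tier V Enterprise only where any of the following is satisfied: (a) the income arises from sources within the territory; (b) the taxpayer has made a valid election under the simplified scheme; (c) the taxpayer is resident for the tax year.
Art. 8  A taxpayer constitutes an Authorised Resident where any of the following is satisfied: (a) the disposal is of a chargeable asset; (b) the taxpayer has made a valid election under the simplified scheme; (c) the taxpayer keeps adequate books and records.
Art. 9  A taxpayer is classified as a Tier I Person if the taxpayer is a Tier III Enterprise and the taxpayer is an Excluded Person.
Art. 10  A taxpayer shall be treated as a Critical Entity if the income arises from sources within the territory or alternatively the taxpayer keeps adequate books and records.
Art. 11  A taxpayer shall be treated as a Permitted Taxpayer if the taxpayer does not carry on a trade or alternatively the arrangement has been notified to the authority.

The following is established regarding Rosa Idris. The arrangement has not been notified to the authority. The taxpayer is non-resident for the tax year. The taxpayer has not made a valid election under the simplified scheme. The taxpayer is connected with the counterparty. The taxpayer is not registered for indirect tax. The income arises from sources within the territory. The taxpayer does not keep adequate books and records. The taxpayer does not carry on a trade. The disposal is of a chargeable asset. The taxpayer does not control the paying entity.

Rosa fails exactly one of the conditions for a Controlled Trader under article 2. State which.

Class-H Trader

article 3 — Tier VI Taxpayer: [the arrangement has not been notified to the authority? yes] AND [the taxpayer is not registered for indirect tax? yes] → satisfied.
article 1 — Tier III Enterprise: [the taxpayer is connected with the counterparty? yes] OR [not a Tier VI Taxpayer (article 3)? no] → satisfied.
article 11 — Permitted Taxpayer: [the taxpayer does not carry on a trade? yes] OR [the arrangement has been notified to the authority? no] → satisfied.
article 6 — Excluded Person: [Permitted Taxpayer (article 11)? yes] AND [the taxpayer does not control the paying entity? yes] → satisfied.
article 9 — Tier I Person: [Tier III Enterprise (article 1)? yes] AND [Excluded Person (article 6)? yes] → satisfied.
article 7 — Tier V Enterprise: [the income arises from sources within the territory? yes] OR [the taxpayer has made a valid election under the simplified scheme? no] OR [the taxpayer is resident for the tax year? no] → satisfied.
article 8 — Authorised Resident: [the disposal is of a chargeable asset? yes] OR [the taxpayer has made a valid election under the simplified scheme? no] OR [the taxpayer keeps adequate books and records? no] → satisfied.
article 4 — Class-H Trader: [not a Tier V Enterprise (article 7)? no] OR [not an Authorised Resident (article 8)? no] → not satisfied.
article 2 — Controlled Trader: [Tier I Person (article 9)? yes] AND [Class-H Trader (article 4)? no] → not satisfied.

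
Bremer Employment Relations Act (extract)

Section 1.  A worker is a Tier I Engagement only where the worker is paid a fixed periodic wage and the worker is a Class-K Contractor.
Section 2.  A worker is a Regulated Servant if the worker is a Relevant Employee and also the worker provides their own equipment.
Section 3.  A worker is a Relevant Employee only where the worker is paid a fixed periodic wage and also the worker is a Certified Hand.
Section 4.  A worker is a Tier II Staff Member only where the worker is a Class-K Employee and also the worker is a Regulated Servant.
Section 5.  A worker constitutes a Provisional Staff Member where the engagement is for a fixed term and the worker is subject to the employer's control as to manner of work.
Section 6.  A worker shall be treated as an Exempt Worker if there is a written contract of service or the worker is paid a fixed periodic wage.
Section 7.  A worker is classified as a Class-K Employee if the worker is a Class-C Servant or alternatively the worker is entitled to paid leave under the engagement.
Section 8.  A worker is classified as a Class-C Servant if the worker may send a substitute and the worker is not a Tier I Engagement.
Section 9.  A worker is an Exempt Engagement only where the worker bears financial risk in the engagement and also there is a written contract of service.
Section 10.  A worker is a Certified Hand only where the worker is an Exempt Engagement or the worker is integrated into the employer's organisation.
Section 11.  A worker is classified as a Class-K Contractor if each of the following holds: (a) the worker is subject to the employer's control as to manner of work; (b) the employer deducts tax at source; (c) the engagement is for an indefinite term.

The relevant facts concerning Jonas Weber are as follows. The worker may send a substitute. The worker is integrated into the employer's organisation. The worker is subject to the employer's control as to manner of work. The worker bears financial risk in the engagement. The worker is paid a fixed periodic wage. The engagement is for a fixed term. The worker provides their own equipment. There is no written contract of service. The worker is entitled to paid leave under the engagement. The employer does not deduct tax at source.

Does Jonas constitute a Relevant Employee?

section 9 — Exempt Engagement: [the worker bears financial risk in the engagement? yes] AND [there is a written contract of service? no] → not satisfied.
section 10 — Certified Hand: [Exempt Engagement (section 9)? no] OR [the worker is integrated into the employer's organisation? yes] → satisfied.
section 3 — Relevant Employee: [the worker is paid a fixed periodic wage? yes] AND [Certified Hand (section 10)? yes] → satisfied.

Yes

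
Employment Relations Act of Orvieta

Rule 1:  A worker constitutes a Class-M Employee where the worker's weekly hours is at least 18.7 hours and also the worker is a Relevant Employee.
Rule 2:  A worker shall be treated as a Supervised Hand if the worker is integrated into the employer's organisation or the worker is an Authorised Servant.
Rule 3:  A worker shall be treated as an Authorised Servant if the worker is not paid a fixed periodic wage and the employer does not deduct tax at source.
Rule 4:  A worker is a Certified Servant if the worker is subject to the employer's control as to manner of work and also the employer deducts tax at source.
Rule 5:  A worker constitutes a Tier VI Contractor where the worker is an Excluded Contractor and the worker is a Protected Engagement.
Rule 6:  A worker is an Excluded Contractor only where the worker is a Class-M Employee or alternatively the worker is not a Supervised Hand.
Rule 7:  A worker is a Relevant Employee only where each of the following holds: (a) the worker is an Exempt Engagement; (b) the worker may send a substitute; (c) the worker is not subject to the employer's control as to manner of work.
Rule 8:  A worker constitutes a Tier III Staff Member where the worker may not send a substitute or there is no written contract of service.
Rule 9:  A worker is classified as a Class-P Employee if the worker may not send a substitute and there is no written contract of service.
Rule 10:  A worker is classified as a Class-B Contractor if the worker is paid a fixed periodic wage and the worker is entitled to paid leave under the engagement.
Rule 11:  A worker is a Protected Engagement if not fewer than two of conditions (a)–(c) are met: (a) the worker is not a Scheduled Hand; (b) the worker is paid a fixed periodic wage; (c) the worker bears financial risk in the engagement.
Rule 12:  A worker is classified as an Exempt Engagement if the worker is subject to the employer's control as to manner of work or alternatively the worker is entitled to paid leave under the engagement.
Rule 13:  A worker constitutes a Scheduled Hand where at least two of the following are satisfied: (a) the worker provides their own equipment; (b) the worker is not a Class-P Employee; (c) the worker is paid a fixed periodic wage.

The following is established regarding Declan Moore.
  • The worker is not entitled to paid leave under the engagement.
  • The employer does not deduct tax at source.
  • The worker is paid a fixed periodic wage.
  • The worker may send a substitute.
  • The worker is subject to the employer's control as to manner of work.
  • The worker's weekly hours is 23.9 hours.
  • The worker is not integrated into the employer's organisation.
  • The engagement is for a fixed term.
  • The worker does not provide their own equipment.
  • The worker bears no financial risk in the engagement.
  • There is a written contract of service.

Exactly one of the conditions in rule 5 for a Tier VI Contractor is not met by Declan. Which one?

Protected Engagement

rule 12 — Exempt Engagement: [the worker is subject to the employer's control as to manner of work? yes] OR [the worker is entitled to paid leave under the engagement? no] → satisfied.
rule 7 — Relevant Employee: [Exempt Engagement (rule 12)? yes] AND [the worker may send a substitute? yes] AND [the worker is not subject to the employer's control as to manner of work? no] → not satisfied.
rule 1 — Class-M Employee: [worker's weekly hours: 23.9 hours ≥ 18.7 hours? yes] AND [Relevant Employee (rule 7)? no] → not satisfied.
rule 3 — Authorised Servant: [the worker is not paid a fixed periodic wage? no] AND [the employer does not deduct tax at source? yes] → not satisfied.
rule 2 — Supervised Hand: [the worker is integrated into the employer's organisation? no] OR [Authorised Servant (rule 3)? no] → not satisfied.
rule 6 — Excluded Contractor: [Class-M Employee (rule 1)? no] OR [not a Supervised Hand (rule 2)? yes] → satisfied.
rule 9 — Class-P Employee: [the worker may not send a substitute? no] AND [there is no written contract of service? no] → not satisfied.
rule 13 — Scheduled Hand: the worker provides their own equipment? no; not a Class-P Employee (rule 9)? yes; the worker is paid a fixed periodic wage? yes — 2 of 3 hold (need ≥2) → satisfied.
rule 11 — Protected Engagement: not a Scheduled Hand (rule 13)? no; the worker is paid a fixed periodic wage? yes; the worker bears financial risk in the engagement? no — 1 of 3 hold (need ≥2) → not satisfied.
rule 5 — Tier VI Contractor: [Excluded Contractor (rule 6)? yes] AND [Protected Engagement (rule 11)? no] → not satisfied.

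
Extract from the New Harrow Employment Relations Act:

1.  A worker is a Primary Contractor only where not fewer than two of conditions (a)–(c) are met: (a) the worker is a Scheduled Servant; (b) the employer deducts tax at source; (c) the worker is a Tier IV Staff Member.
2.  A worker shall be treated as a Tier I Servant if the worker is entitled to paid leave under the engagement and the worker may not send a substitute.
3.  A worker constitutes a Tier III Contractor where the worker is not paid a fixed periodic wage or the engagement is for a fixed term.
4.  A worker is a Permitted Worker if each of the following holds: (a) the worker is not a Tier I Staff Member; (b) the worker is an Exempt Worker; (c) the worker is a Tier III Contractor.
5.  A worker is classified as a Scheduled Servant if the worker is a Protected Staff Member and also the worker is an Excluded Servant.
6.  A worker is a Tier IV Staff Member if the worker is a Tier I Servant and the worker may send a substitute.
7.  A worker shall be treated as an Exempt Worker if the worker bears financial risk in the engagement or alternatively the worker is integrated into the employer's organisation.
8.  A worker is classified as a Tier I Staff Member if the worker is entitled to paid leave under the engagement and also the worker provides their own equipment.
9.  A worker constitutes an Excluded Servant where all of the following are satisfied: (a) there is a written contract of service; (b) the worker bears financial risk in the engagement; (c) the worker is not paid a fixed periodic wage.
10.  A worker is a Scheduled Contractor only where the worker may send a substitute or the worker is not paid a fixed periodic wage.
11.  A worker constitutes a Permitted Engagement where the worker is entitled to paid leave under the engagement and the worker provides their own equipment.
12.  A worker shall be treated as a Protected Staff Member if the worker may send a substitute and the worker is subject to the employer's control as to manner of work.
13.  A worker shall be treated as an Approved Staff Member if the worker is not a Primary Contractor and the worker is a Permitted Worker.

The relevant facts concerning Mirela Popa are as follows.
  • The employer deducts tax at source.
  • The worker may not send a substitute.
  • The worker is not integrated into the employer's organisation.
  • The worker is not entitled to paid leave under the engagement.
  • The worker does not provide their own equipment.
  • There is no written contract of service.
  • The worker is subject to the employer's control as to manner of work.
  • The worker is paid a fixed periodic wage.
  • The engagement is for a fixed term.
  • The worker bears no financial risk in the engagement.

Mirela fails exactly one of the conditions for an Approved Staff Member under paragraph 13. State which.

Under paragraph 12: the worker may send a substitute? no; and the worker is subject to the employer's control as to manner of work? yes. So the worker is not a Protected Staff Member.
Under paragraph 9: there is a written contract of service? no; and the worker bears financial risk in the engagement? no; and the worker is not paid a fixed periodic wage? no. So the worker is not an Excluded Servant.
Under paragraph 5: Protected Staff Member (paragraph 12)? no; and Excluded Servant (paragraph 9)? no. So the worker is not a Scheduled Servant.
Under paragraph 2: the worker is entitled to paid leave under the engagement? no; and the worker may not send a substitute? yes. So the worker is not a Tier I Servant.
Under paragraph 6: Tier I Servant (paragraph 2)? no; and the worker may send a substitute? no. So the worker is not a Tier IV Staff Member.
Under paragraph 1: Scheduled Servant (paragraph 5)? no; the employer deducts tax at source? yes; Tier IV Staff Member (paragraph 6)? no — 1 of 3 hold (need ≥2) → not satisfied.
Under paragraph 8: the worker is entitled to paid leave under the engagement? no; and the worker provides their own equipment? no. So the worker is not a Tier I Staff Member.
Under paragraph 7: the worker bears financial risk in the engagement? no; or the worker is integrated into the employer's organisation? no. So the worker is not an Exempt Worker.
Under paragraph 3: the worker is not paid a fixed periodic wage? no; or the engagement is for a fixed term? yes. So the worker is a Tier III Contractor.
Under paragraph 4: not a Tier I Staff Member (paragraph 8)? yes; and Exempt Worker (paragraph 7)? no; and Tier III Contractor (paragraph 3)? yes. So the worker is not a Permitted Worker.
Under paragraph 13: not a Primary Contractor (paragraph 1)? yes; and Permitted Worker (paragraph 4)? no. So the worker is not an Approved Staff Member.

Permitted Worker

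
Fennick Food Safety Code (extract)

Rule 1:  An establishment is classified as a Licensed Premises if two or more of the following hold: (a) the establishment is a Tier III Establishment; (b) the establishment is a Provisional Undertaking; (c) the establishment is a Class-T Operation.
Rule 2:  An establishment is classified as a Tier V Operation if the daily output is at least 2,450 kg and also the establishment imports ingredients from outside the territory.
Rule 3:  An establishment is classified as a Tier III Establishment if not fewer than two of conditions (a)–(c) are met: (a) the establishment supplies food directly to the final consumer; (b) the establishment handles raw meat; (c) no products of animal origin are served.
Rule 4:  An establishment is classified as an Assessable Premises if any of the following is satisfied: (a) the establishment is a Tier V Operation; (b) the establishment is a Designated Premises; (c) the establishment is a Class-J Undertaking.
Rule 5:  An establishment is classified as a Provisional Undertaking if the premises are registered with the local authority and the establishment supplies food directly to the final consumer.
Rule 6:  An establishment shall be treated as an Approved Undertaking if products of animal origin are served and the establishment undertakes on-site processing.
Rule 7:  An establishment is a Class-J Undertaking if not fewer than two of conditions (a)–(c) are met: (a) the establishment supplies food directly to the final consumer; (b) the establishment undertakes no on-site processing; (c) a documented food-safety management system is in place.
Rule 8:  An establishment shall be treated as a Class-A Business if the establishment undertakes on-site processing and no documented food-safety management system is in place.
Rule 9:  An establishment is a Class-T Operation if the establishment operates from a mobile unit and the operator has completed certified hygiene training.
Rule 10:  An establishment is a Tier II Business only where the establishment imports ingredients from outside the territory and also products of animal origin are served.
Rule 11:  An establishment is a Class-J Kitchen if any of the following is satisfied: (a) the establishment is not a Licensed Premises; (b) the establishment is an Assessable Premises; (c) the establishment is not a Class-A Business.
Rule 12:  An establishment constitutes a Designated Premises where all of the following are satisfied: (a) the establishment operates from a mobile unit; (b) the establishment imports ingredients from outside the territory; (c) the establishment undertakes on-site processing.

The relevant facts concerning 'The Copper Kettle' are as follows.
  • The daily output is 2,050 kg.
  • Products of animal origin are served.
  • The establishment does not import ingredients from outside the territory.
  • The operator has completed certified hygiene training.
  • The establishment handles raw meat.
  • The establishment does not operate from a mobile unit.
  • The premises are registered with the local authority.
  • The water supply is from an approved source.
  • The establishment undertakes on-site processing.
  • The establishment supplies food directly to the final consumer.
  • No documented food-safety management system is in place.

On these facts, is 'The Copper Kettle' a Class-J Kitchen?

No

rule 3 — Tier III Establishment: the establishment supplies food directly to the final consumer? yes; the establishment handles raw meat? yes; no products of animal origin are served? no — 2 of 3 hold (need ≥2) → satisfied.
rule 5 — Provisional Undertaking: [the premises are registered with the local authority? yes] AND [the establishment supplies food directly to the final consumer? yes] → satisfied.
rule 9 — Class-T Operation: [the establishment operates from a mobile unit? no] AND [the operator has completed certified hygiene training? yes] → not satisfied.
rule 1 — Licensed Premises: Tier III Establishment (rule 3)? yes; Provisional Undertaking (rule 5)? yes; Class-T Operation (rule 9)? no — 2 of 3 hold (need ≥2) → satisfied.
rule 2 — Tier V Operation: [daily output: 2,050 kg ≥ 2,450 kg? no] AND [the establishment imports ingredients from outside the territory? no] → not satisfied.
rule 12 — Designated Premises: [the establishment operates from a mobile unit? no] AND [the establishment imports ingredients from outside the territory? no] AND [the establishment undertakes on-site processing? yes] → not satisfied.
rule 7 — Class-J Undertaking: the establishment supplies food directly to the final consumer? yes; the establishment undertakes no on-site processing? no; a documented food-safety management system is in place? no — 1 of 3 hold (need ≥2) → not satisfied.
rule 4 — Assessable Premises: [Tier V Operation (rule 2)? no] OR [Designated Premises (rule 12)? no] OR [Class-J Undertaking (rule 7)? no] → not satisfied.
rule 8 — Class-A Business: [the establishment undertakes on-site processing? yes] AND [no documented food-safety management system is in place? yes] → satisfied.
rule 11 — Class-J Kitchen: [not a Licensed Premises (rule 1)? no] OR [Assessable Premises (rule 4)? no] OR [not a Class-A Business (rule 8)? no] → not satisfied.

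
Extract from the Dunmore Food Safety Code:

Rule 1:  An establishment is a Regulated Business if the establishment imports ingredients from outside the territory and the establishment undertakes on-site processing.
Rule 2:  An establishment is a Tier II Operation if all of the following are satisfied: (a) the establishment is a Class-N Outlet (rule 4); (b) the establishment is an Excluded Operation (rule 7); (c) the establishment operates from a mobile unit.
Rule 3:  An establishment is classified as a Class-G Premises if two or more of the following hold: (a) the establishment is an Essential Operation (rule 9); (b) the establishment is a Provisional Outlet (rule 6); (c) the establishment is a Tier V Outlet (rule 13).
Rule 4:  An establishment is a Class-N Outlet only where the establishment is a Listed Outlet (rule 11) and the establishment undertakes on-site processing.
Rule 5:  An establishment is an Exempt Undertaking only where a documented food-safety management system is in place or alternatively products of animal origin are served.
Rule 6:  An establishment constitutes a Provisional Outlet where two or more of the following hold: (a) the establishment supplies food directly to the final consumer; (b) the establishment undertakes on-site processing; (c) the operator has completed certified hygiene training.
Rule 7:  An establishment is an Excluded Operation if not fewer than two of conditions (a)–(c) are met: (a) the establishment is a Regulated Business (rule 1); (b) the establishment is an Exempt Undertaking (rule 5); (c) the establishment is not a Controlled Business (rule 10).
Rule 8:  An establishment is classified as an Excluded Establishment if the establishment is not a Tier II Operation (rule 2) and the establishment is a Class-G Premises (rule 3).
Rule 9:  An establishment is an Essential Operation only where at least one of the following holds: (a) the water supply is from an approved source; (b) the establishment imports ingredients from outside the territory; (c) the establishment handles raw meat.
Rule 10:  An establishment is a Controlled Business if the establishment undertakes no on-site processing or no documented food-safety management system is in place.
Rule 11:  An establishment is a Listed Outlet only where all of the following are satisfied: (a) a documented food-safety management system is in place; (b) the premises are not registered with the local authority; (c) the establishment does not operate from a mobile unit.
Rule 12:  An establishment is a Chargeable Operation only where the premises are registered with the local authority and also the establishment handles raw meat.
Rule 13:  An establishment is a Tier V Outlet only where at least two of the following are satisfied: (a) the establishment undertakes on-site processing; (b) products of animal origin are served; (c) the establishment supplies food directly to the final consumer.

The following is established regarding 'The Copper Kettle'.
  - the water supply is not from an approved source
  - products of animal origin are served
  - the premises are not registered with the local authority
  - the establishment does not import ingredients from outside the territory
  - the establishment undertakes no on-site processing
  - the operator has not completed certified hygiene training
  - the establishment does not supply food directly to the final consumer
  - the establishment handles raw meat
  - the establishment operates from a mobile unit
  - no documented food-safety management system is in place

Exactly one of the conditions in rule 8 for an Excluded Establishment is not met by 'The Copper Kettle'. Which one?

Under rule 11: a documented food-safety management system is in place? no; and the premises are not registered with the local authority? yes; and the establishment does not operate from a mobile unit? no. So the establishment is not a Listed Outlet.
Under rule 4: Listed Outlet (rule 11)? no; and the establishment undertakes on-site processing? no. So the establishment is not a Class-N Outlet.
Under rule 1: the establishment imports ingredients from outside the territory? no; and the establishment undertakes on-site processing? no. So the establishment is not a Regulated Business.
Under rule 5: a documented food-safety management system is in place? no; or products of animal origin are served? yes. So the establishment is an Exempt Undertaking.
Under rule 10: the establishment undertakes no on-site processing? yes; or no documented food-safety management system is in place? yes. So the establishment is a Controlled Business.
Under rule 7: Regulated Business (rule 1)? no; Exempt Undertaking (rule 5)? yes; not a Controlled Business (rule 10)? no — 1 of 3 hold (need ≥2) → not satisfied.
Under rule 2: Class-N Outlet (rule 4)? no; and Excluded Operation (rule 7)? no; and the establishment operates from a mobile unit? yes. So the establishment is not a Tier II Operation.
Under rule 9: the water supply is from an approved source? no; or the establishment imports ingredients from outside the territory? no; or the establishment handles raw meat? yes. So the establishment is an Essential Operation.
Under rule 6: the establishment supplies food directly to the final consumer? no; the establishment undertakes on-site processing? no; the operator has completed certified hygiene training? no — 0 of 3 hold (need ≥2) → not satisfied.
Under rule 13: the establishment undertakes on-site processing? no; products of animal origin are served? yes; the establishment supplies food directly to the final consumer? no — 1 of 3 hold (need ≥2) → not satisfied.
Under rule 3: Essential Operation (rule 9)? yes; Provisional Outlet (rule 6)? no; Tier V Outlet (rule 13)? no — 1 of 3 hold (need ≥2) → not satisfied.
Under rule 8: not a Tier II Operation (rule 2)? yes; and Class-G Premises (rule 3)? no. So the establishment is not an Excluded Establishment.

Class-G Premises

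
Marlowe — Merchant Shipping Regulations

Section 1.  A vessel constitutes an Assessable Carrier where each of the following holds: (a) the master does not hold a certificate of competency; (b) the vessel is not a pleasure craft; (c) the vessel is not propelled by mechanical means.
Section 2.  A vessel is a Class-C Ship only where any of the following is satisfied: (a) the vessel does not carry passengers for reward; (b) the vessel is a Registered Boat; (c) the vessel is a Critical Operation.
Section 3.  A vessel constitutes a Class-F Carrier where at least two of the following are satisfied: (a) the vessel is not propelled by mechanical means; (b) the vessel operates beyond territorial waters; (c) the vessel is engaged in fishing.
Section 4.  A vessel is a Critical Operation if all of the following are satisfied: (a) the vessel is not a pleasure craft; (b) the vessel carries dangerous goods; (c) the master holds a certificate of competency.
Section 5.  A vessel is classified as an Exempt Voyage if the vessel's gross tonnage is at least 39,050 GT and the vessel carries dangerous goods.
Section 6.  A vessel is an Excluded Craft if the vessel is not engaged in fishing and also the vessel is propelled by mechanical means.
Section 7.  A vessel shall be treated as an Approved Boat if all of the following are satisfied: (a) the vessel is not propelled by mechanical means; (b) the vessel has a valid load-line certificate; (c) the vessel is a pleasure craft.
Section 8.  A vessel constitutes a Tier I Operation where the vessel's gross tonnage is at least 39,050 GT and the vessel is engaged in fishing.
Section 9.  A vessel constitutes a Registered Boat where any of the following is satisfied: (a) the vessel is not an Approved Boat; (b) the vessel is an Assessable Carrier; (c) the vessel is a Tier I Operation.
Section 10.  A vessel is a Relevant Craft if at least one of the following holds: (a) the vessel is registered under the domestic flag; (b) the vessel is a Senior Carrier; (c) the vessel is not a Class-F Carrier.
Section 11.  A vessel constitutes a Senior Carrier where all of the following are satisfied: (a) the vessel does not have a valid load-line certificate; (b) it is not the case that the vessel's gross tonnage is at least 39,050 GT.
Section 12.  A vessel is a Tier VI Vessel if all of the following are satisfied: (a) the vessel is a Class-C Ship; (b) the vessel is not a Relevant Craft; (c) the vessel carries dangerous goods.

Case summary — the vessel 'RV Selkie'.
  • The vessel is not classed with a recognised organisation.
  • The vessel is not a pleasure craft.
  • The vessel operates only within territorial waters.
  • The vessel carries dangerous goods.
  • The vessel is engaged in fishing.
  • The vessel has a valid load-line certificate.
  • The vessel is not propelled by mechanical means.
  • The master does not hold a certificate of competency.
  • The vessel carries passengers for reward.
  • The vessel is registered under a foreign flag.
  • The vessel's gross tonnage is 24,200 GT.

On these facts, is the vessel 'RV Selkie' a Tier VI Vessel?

Under section 7: the vessel is not propelled by mechanical means? yes; and the vessel has a valid load-line certificate? yes; and the vessel is a pleasure craft? no. So the vessel is not an Approved Boat.
Under section 1: the master does not hold a certificate of competency? yes; and the vessel is not a pleasure craft? yes; and the vessel is not propelled by mechanical means? yes. So the vessel is an Assessable Carrier.
Under section 8: vessel's gross tonnage: 24,200 GT ≥ 39,050 GT? no; and the vessel is engaged in fishing? yes. So the vessel is not a Tier I Operation.
Under section 9: not an Approved Boat (section 7)? yes; or Assessable Carrier (section 1)? yes; or Tier I Operation (section 8)? no. So the vessel is a Registered Boat.
Under section 4: the vessel is not a pleasure craft? yes; and the vessel carries dangerous goods? yes; and the master holds a certificate of competency? no. So the vessel is not a Critical Operation.
Under section 2: the vessel does not carry passengers for reward? no; or Registered Boat (section 9)? yes; or Critical Operation (section 4)? no. So the vessel is a Class-C Ship.
Under section 11: the vessel does not have a valid load-line certificate? no; and vessel's gross tonnage: 24,200 GT ≥ 39,050 GT? no, so negated condition yes. So the vessel is not a Senior Carrier.
Under section 3: the vessel is not propelled by mechanical means? yes; the vessel operates beyond territorial waters? no; the vessel is engaged in fishing? yes — 2 of 3 hold (need ≥2) → satisfied.
Under section 10: the vessel is registered under the domestic flag? no; or Senior Carrier (section 11)? no; or not a Class-F Carrier (section 3)? no. So the vessel is not a Relevant Craft.
Under section 12: Class-C Ship (section 2)? yes; and not a Relevant Craft (section 10)? yes; and the vessel carries dangerous goods? yes. So the vessel is a Tier VI Vessel.

Yes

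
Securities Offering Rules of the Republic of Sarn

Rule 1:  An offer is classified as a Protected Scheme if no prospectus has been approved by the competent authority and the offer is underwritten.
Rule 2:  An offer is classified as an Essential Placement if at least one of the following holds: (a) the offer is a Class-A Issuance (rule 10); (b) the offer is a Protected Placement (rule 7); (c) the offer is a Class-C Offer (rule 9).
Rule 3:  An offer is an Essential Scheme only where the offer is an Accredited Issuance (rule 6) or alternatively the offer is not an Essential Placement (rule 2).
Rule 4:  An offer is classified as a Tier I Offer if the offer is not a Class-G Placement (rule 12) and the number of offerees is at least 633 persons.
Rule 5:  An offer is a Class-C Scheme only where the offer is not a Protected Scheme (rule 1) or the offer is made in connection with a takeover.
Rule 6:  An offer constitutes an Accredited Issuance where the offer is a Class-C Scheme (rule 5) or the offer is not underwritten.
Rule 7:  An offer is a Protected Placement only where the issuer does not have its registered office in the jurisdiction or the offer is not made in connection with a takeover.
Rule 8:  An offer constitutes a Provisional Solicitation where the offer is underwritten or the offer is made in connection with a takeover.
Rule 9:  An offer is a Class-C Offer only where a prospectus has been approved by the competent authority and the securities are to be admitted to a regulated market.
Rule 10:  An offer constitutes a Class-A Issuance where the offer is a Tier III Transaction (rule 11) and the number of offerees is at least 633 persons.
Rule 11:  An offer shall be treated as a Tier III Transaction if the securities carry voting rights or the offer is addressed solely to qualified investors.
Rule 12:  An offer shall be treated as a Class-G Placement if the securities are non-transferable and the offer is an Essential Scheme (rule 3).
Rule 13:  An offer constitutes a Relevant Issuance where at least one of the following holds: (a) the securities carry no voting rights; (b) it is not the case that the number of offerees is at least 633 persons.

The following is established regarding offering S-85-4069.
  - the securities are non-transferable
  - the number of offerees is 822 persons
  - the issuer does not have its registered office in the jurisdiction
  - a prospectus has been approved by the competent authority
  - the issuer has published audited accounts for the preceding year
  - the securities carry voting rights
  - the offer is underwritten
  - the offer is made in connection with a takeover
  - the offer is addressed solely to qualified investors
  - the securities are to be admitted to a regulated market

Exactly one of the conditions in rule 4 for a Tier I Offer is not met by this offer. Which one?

Under rule 1: no prospectus has been approved by the competent authority? no; and the offer is underwritten? yes. So the offer is not a Protected Scheme.
Under rule 5: not a Protected Scheme (rule 1)? yes; or the offer is made in connection with a takeover? yes. So the offer is a Class-C Scheme.
Under rule 6: Class-C Scheme (rule 5)? yes; or the offer is not underwritten? no. So the offer is an Accredited Issuance.
Under rule 11: the securities carry voting rights? yes; or the offer is addressed solely to qualified investors? yes. So the offer is a Tier III Transaction.
Under rule 10: Tier III Transaction (rule 11)? yes; and number of offerees: 822 persons ≥ 633 persons? yes. So the offer is a Class-A Issuance.
Under rule 7: the issuer does not have its registered office in the jurisdiction? yes; or the offer is not made in connection with a takeover? no. So the offer is a Protected Placement.
Under rule 9: a prospectus has been approved by the competent authority? yes; and the securities are to be admitted to a regulated market? yes. So the offer is a Class-C Offer.
Under rule 2: Class-A Issuance (rule 10)? yes; or Protected Placement (rule 7)? yes; or Class-C Offer (rule 9)? yes. So the offer is an Essential Placement.
Under rule 3: Accredited Issuance (rule 6)? yes; or not an Essential Placement (rule 2)? no. So the offer is an Essential Scheme.
Under rule 12: the securities are non-transferable? yes; and Essential Scheme (rule 3)? yes. So the offer is a Class-G Placement.
Under rule 4: not a Class-G Placement (rule 12)? no; and number of offerees: 822 persons ≥ 633 persons? yes. So the offer is not a Tier I Offer.

Class-G Placement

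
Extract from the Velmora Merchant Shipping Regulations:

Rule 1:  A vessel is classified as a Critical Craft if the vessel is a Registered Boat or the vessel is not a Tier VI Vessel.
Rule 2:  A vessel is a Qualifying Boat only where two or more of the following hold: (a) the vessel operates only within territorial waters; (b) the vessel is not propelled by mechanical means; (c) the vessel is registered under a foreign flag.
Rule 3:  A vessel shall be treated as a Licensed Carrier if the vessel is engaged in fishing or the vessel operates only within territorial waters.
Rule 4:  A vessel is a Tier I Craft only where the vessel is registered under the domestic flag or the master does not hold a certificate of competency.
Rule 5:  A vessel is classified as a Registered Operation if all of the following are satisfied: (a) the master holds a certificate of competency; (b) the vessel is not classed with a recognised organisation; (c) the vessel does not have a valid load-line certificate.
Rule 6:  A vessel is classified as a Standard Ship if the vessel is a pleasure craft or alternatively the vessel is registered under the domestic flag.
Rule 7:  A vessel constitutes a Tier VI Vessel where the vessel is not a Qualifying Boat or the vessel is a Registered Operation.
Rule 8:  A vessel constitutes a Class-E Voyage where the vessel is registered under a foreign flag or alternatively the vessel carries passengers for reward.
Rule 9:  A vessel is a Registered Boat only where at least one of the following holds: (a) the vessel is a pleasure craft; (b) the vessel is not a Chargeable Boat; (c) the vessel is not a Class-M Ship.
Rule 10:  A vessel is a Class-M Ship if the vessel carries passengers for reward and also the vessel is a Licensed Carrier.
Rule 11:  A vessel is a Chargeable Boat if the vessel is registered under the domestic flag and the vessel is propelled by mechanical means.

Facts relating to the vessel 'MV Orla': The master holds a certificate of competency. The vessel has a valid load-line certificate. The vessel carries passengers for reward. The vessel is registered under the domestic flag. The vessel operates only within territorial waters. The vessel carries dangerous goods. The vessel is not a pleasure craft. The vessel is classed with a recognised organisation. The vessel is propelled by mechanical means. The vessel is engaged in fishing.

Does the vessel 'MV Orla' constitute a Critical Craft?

No

rule 11 — Chargeable Boat: [the vessel is registered under the domestic flag? yes] AND [the vessel is propelled by mechanical means? yes] → satisfied.
rule 3 — Licensed Carrier: [the vessel is engaged in fishing? yes] OR [the vessel operates only within territorial waters? yes] → satisfied.
rule 10 — Class-M Ship: [the vessel carries passengers for reward? yes] AND [Licensed Carrier (rule 3)? yes] → satisfied.
rule 9 — Registered Boat: [the vessel is a pleasure craft? no] OR [not a Chargeable Boat (rule 11)? no] OR [not a Class-M Ship (rule 10)? no] → not satisfied.
rule 2 — Qualifying Boat: the vessel operates only within territorial waters? yes; the vessel is not propelled by mechanical means? no; the vessel is registered under a foreign flag? no — 1 of 3 hold (need ≥2) → not satisfied.
rule 5 — Registered Operation: [the master holds a certificate of competency? yes] AND [the vessel is not classed with a recognised organisation? no] AND [the vessel does not have a valid load-line certificate? no] → not satisfied.
rule 7 — Tier VI Vessel: [not a Qualifying Boat (rule 2)? yes] OR [Registered Operation (rule 5)? no] → satisfied.
rule 1 — Critical Craft: [Registered Boat (rule 9)? no] OR [not a Tier VI Vessel (rule 7)? no] → not satisfied.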